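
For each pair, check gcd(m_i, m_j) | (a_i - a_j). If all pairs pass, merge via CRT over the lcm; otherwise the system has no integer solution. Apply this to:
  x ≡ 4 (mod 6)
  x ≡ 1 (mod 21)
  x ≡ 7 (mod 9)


Moduli 6, 21, 9 are not pairwise coprime, so CRT works modulo lcm(m_i) when all pairwise compatibility conditions hold.
Pairwise compatibility: gcd(m_i, m_j) must divide a_i - a_j for every pair.
Merge one congruence at a time:
  Start: x ≡ 4 (mod 6).
  Combine with x ≡ 1 (mod 21): gcd(6, 21) = 3; 1 - 4 = -3, which IS divisible by 3, so compatible.
    Write x = 4 + 6·t and substitute into x ≡ 1 (mod 21): 6·t ≡ 1 − 4 = -3 (mod 21).
    Divide the congruence (and modulus) by g = 3: 2·t ≡ -1 (mod 7).
    Reduce coefficients mod 7: 2·t ≡ 6 (mod 7).
    The inverse of 2 mod 7 is 4 (since 2·4 = 8 = 1·7 + 1), so t ≡ 4·6 = 24 ≡ 3 (mod 7).
    Then x = 4 + 6·3 = 22, valid modulo lcm(6, 21) = 42: x ≡ 22 (mod 42).
  Combine with x ≡ 7 (mod 9): gcd(42, 9) = 3; 7 - 22 = -15, which IS divisible by 3, so compatible.
    Write x = 22 + 42·t and substitute into x ≡ 7 (mod 9): 42·t ≡ 7 − 22 = -15 (mod 9).
    Divide the congruence (and modulus) by g = 3: 14·t ≡ -5 (mod 3).
    Reduce coefficients mod 3: 2·t ≡ 1 (mod 3).
    The inverse of 2 mod 3 is 2 (since 2·2 = 4 = 1·3 + 1), so t ≡ 2·1 = 2 ≡ 2 (mod 3).
    Then x = 22 + 42·2 = 106, valid modulo lcm(42, 9) = 126: x ≡ 106 (mod 126).
Verify: 106 mod 6 = 4, 106 mod 21 = 1, 106 mod 9 = 7.

x ≡ 106 (mod 126).


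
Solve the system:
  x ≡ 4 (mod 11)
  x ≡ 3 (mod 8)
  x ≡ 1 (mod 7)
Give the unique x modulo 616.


Moduli 11, 8, 7 are pairwise coprime; by CRT there is a unique solution modulo M = 11 · 8 · 7 = 616.
Solve pairwise, accumulating the modulus:
  Start with x ≡ 4 (mod 11).
  Combine with x ≡ 3 (mod 8): since gcd(11, 8) = 1, we get a unique residue mod 88.
    Write x = 4 + 11·t and substitute into x ≡ 3 (mod 8): 11·t ≡ 3 − 4 = -1 (mod 8).
    Reduce coefficients mod 8: 3·t ≡ 7 (mod 8).
    The inverse of 3 mod 8 is 3 (since 3·3 = 9 = 1·8 + 1), so t ≡ 3·7 = 21 ≡ 5 (mod 8).
    Then x = 4 + 11·5 = 59, valid modulo lcm(11, 8) = 88: x ≡ 59 (mod 88).
  Combine with x ≡ 1 (mod 7): since gcd(88, 7) = 1, we get a unique residue mod 616.
    Write x = 59 + 88·t and substitute into x ≡ 1 (mod 7): 88·t ≡ 1 − 59 = -58 (mod 7).
    Reduce coefficients mod 7: 4·t ≡ 5 (mod 7).
    The inverse of 4 mod 7 is 2 (since 4·2 = 8 = 1·7 + 1), so t ≡ 2·5 = 10 ≡ 3 (mod 7).
    Then x = 59 + 88·3 = 323, valid modulo lcm(88, 7) = 616: x ≡ 323 (mod 616).
Verify: 323 mod 11 = 4 ✓, 323 mod 8 = 3 ✓, 323 mod 7 = 1 ✓.

x ≡ 323 (mod 616).


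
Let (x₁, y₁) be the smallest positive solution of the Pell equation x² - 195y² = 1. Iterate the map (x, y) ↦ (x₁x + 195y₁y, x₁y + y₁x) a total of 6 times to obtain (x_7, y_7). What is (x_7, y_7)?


Step 1: Find the fundamental solution (x₁, y₁) of x² - 195y² = 1.
  Expand √195 as a continued fraction. a₀ = ⌊√195⌋ = 13; iterate m_{k+1} = d_k·a_k − m_k, d_{k+1} = (195 − m_{k+1}²)/d_k, a_{k+1} = ⌊(a₀ + m_{k+1})/d_{k+1}⌋ (starting m₀ = 0, d₀ = 1), with convergents p_k = a_k·p_{k-1} + p_{k-2}, q_k = a_k·q_{k-1} + q_{k-2} (p₋₁ = 1, q₋₁ = 0):
  k = 0: a₀ = 13; p₀/q₀ = 13/1; p₀² − 195·q₀² = 169 − 195 = -26.
  k = 1: m = 13, d = 26, a = ⌊(13 + 13)/26⌋ = 1; p/q = (1·13 + 1)/(1·1 + 0) = 14/1; p² − 195·q² = 196 − 195 = 1.
  The first convergent with p² − 195·q² = 1 gives the fundamental solution (x₁, y₁) = (14, 1).
Step 2: Apply the recurrence (x_{n+1}, y_{n+1}) = (x₁x_n + 195y₁y_n, x₁y_n + y₁x_n) repeatedly.
  From (x_1, y_1) = (14, 1): x_2 = 14·14 + 195·1·1 = 391; y_2 = 14·1 + 1·14 = 28.
  From (x_2, y_2) = (391, 28): x_3 = 14·391 + 195·1·28 = 10934; y_3 = 14·28 + 1·391 = 783.
  From (x_3, y_3) = (10934, 783): x_4 = 14·10934 + 195·1·783 = 305761; y_4 = 14·783 + 1·10934 = 21896.
  From (x_4, y_4) = (305761, 21896): x_5 = 14·305761 + 195·1·21896 = 8550374; y_5 = 14·21896 + 1·305761 = 612305.
  From (x_5, y_5) = (8550374, 612305): x_6 = 14·8550374 + 195·1·612305 = 239104711; y_6 = 14·612305 + 1·8550374 = 17122644.
  From (x_6, y_6) = (239104711, 17122644): x_7 = 14·239104711 + 195·1·17122644 = 6686381534; y_7 = 14·17122644 + 1·239104711 = 478821727.
Step 3: Verify x_7² - 195·y_7² = 44707698018216193156 - 44707698018216193155 = 1 (should be 1). ✓

(x_1, y_1) = (14, 1); (x_7, y_7) = (6686381534, 478821727).


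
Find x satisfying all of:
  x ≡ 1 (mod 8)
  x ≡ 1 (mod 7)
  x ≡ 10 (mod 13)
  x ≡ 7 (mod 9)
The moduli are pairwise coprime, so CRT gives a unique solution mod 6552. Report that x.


Product of moduli M = 8 · 7 · 13 · 9 = 6552.
Merge one congruence at a time:
  Start: x ≡ 1 (mod 8).
  Combine with x ≡ 1 (mod 7); new modulus lcm = 56.
    Write x = 1 + 8·t and substitute into x ≡ 1 (mod 7): 8·t ≡ 1 − 1 = 0 (mod 7).
    Reduce coefficients mod 7: 1·t ≡ 0 (mod 7).
    So t ≡ 0 (mod 7).
    Then x = 1 + 8·0 = 1, valid modulo lcm(8, 7) = 56: x ≡ 1 (mod 56).
  Combine with x ≡ 10 (mod 13); new modulus lcm = 728.
    Write x = 1 + 56·t and substitute into x ≡ 10 (mod 13): 56·t ≡ 10 − 1 = 9 (mod 13).
    Reduce coefficients mod 13: 4·t ≡ 9 (mod 13).
    The inverse of 4 mod 13 is 10 (since 4·10 = 40 = 3·13 + 1), so t ≡ 10·9 = 90 ≡ 12 (mod 13).
    Then x = 1 + 56·12 = 673, valid modulo lcm(56, 13) = 728: x ≡ 673 (mod 728).
  Combine with x ≡ 7 (mod 9); new modulus lcm = 6552.
    Write x = 673 + 728·t and substitute into x ≡ 7 (mod 9): 728·t ≡ 7 − 673 = -666 (mod 9).
    Reduce coefficients mod 9: 8·t ≡ 0 (mod 9).
    The inverse of 8 mod 9 is 8 (since 8·8 = 64 = 7·9 + 1), so t ≡ 8·0 = 0 ≡ 0 (mod 9).
    Then x = 673 + 728·0 = 673, valid modulo lcm(728, 9) = 6552: x ≡ 673 (mod 6552).
Verify against each original: 673 mod 8 = 1, 673 mod 7 = 1, 673 mod 13 = 10, 673 mod 9 = 7.

x ≡ 673 (mod 6552).


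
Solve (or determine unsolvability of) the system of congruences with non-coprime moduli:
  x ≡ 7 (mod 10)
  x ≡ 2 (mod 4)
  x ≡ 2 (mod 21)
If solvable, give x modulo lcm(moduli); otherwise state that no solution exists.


Moduli 10, 4, 21 are not pairwise coprime, so CRT works modulo lcm(m_i) when all pairwise compatibility conditions hold.
Pairwise compatibility: gcd(m_i, m_j) must divide a_i - a_j for every pair.
Merge one congruence at a time:
  Start: x ≡ 7 (mod 10).
  Combine with x ≡ 2 (mod 4): gcd(10, 4) = 2, and 2 - 7 = -5 is NOT divisible by 2.
    ⇒ system is inconsistent (no integer solution).

No solution (the system is inconsistent).


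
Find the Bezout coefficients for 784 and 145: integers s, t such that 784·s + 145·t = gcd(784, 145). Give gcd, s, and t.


Euclidean algorithm on (784, 145) — divide until remainder is 0:
  784 = 5 · 145 + 59
  145 = 2 · 59 + 27
  59 = 2 · 27 + 5
  27 = 5 · 5 + 2
  5 = 2 · 2 + 1
  2 = 2 · 1 + 0
gcd(784, 145) = 1.
Track Bezout coefficients alongside the remainders: start with r₀ = 784 = a·1 + b·0 (s = 1, t = 0) and r₁ = 145 = a·0 + b·1 (s = 0, t = 1); each new remainder r_{k+1} = r_{k-1} − q_k·r_k inherits s_{k+1} = s_{k-1} − q_k·s_k, t_{k+1} = t_{k-1} − q_k·t_k, so r_k = a·s_k + b·t_k at every step:
  q = 5: r = 59, s = 1 − 5·0 = 1, t = 0 − 5·1 = -5  (check: 784·1 + 145·(-5) = 59)
  q = 2: r = 27, s = 0 − 2·1 = -2, t = 1 − 2·(-5) = 11  (check: 784·(-2) + 145·11 = 27)
  q = 2: r = 5, s = 1 − 2·(-2) = 5, t = -5 − 2·11 = -27  (check: 784·5 + 145·(-27) = 5)
  q = 5: r = 2, s = -2 − 5·5 = -27, t = 11 − 5·(-27) = 146  (check: 784·(-27) + 145·146 = 2)
  q = 2: r = 1, s = 5 − 2·(-27) = 59, t = -27 − 2·146 = -319  (check: 784·59 + 145·(-319) = 1)
The row with r = 1 (the gcd) gives the Bezout coefficients s = 59, t = -319.
Result: 784 · (59) + 145 · (-319) = 1.

gcd(784, 145) = 1; s = 59, t = -319 (check: 784·59 + 145·(-319) = 1).


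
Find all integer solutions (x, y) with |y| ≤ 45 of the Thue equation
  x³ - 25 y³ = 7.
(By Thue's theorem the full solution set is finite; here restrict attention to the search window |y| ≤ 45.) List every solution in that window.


The equation is x³ - 25y³ = 7. For fixed y, x³ = 25·y³ + 7, so a solution requires the RHS to be a perfect cube.
Strategy: iterate y from -45 to 45, compute RHS = 25·y³ + 7, and check whether it is a (positive or negative) perfect cube.
Check small values of y:
  y = 0: RHS = 7 is not a perfect cube.
  y = 1: RHS = 32 is not a perfect cube.
  y = -1: RHS = -18 is not a perfect cube.
  y = 2: RHS = 207 is not a perfect cube.
  y = -2: RHS = -193 is not a perfect cube.
  y = 3: RHS = 682 is not a perfect cube.
  y = -3: RHS = -668 is not a perfect cube.
Continuing the search up to |y| = 45 finds no solutions either.
No (x, y) in the scanned range satisfies the equation.

No integer solutions with |y| ≤ 45.


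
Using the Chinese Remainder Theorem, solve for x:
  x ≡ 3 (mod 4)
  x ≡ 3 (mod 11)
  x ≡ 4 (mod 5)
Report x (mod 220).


Moduli 4, 11, 5 are pairwise coprime; by CRT there is a unique solution modulo M = 4 · 11 · 5 = 220.
Solve pairwise, accumulating the modulus:
  Start with x ≡ 3 (mod 4).
  Combine with x ≡ 3 (mod 11): since gcd(4, 11) = 1, we get a unique residue mod 44.
    Write x = 3 + 4·t and substitute into x ≡ 3 (mod 11): 4·t ≡ 3 − 3 = 0 (mod 11).
    The inverse of 4 mod 11 is 3 (since 4·3 = 12 = 1·11 + 1), so t ≡ 3·0 = 0 ≡ 0 (mod 11).
    Then x = 3 + 4·0 = 3, valid modulo lcm(4, 11) = 44: x ≡ 3 (mod 44).
  Combine with x ≡ 4 (mod 5): since gcd(44, 5) = 1, we get a unique residue mod 220.
    Write x = 3 + 44·t and substitute into x ≡ 4 (mod 5): 44·t ≡ 4 − 3 = 1 (mod 5).
    Reduce coefficients mod 5: 4·t ≡ 1 (mod 5).
    The inverse of 4 mod 5 is 4 (since 4·4 = 16 = 3·5 + 1), so t ≡ 4·1 = 4 ≡ 4 (mod 5).
    Then x = 3 + 44·4 = 179, valid modulo lcm(44, 5) = 220: x ≡ 179 (mod 220).
Verify: 179 mod 4 = 3 ✓, 179 mod 11 = 3 ✓, 179 mod 5 = 4 ✓.

x ≡ 179 (mod 220).


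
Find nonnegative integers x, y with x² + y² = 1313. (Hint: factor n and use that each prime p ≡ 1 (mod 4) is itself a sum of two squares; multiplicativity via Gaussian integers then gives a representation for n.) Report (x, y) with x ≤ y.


Step 1: Factor n = 1313 = 13 · 101.
Step 2: Check the mod-4 condition on each prime factor: 13 ≡ 1 (mod 4), exponent 1; 101 ≡ 1 (mod 4), exponent 1.
All primes ≡ 3 (mod 4) appear to even exponent (or don't appear), so by the two-squares theorem n IS expressible as a sum of two squares.
Step 3: Build a representation. Here n = 13 · 101 is a product of primes ≡ 1 (mod 4). Each prime p ≡ 1 (mod 4) is itself a sum of two squares; find a² by testing p − a² for a perfect square:
  13: 13 − 1² = 12, 13 − 2² = 9 = 3² ⇒ 13 = 2² + 3².
  101: 101 − 1² = 100 = 10² ⇒ 101 = 1² + 10².
  Combine using the Brahmagupta–Fibonacci identity (a² + b²)(c² + d²) = (ac − bd)² + (ad + bc)² = (ac + bd)² + (ad − bc)²:
  13 · 101 = 1313: from (2² + 3²)(1² + 10²), take (2·1 − 3·10, 2·10 + 3·1) = (2 − 30, 20 + 3) = (-28, 23); dropping signs (only squares matter) gives (28, 23); check 28² + 23² = 784 + 529 = 1313 ✓.
Step 4: Order so x ≤ y and verify: 23² + 28² = 529 + 784 = 1313 = n. ✓

n = 1313 = 23² + 28² (one valid representation with x ≤ y).


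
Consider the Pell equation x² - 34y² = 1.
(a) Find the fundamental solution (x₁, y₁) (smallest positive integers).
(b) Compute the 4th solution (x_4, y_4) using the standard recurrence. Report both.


Step 1: Find the fundamental solution (x₁, y₁) of x² - 34y² = 1.
  Expand √34 as a continued fraction. a₀ = ⌊√34⌋ = 5; iterate m_{k+1} = d_k·a_k − m_k, d_{k+1} = (34 − m_{k+1}²)/d_k, a_{k+1} = ⌊(a₀ + m_{k+1})/d_{k+1}⌋ (starting m₀ = 0, d₀ = 1), with convergents p_k = a_k·p_{k-1} + p_{k-2}, q_k = a_k·q_{k-1} + q_{k-2} (p₋₁ = 1, q₋₁ = 0):
  k = 0: a₀ = 5; p₀/q₀ = 5/1; p₀² − 34·q₀² = 25 − 34 = -9.
  k = 1: m = 5, d = 9, a = ⌊(5 + 5)/9⌋ = 1; p/q = (1·5 + 1)/(1·1 + 0) = 6/1; p² − 34·q² = 36 − 34 = 2.
  k = 2: m = 4, d = 2, a = ⌊(5 + 4)/2⌋ = 4; p/q = (4·6 + 5)/(4·1 + 1) = 29/5; p² − 34·q² = 841 − 850 = -9.
  k = 3: m = 4, d = 9, a = ⌊(5 + 4)/9⌋ = 1; p/q = (1·29 + 6)/(1·5 + 1) = 35/6; p² − 34·q² = 1225 − 1224 = 1.
  The first convergent with p² − 34·q² = 1 gives the fundamental solution (x₁, y₁) = (35, 6).
Step 2: Apply the recurrence (x_{n+1}, y_{n+1}) = (x₁x_n + 34y₁y_n, x₁y_n + y₁x_n) repeatedly.
  From (x_1, y_1) = (35, 6): x_2 = 35·35 + 34·6·6 = 2449; y_2 = 35·6 + 6·35 = 420.
  From (x_2, y_2) = (2449, 420): x_3 = 35·2449 + 34·6·420 = 171395; y_3 = 35·420 + 6·2449 = 29394.
  From (x_3, y_3) = (171395, 29394): x_4 = 35·171395 + 34·6·29394 = 11995201; y_4 = 35·29394 + 6·171395 = 2057160.
Step 3: Verify x_4² - 34·y_4² = 143884847030401 - 143884847030400 = 1 (should be 1). ✓

(x_1, y_1) = (35, 6); (x_4, y_4) = (11995201, 2057160).


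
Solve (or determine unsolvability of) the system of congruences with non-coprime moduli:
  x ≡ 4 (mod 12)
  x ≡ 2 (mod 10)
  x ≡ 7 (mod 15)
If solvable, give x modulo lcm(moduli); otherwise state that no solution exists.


Moduli 12, 10, 15 are not pairwise coprime, so CRT works modulo lcm(m_i) when all pairwise compatibility conditions hold.
Pairwise compatibility: gcd(m_i, m_j) must divide a_i - a_j for every pair.
Merge one congruence at a time:
  Start: x ≡ 4 (mod 12).
  Combine with x ≡ 2 (mod 10): gcd(12, 10) = 2; 2 - 4 = -2, which IS divisible by 2, so compatible.
    Write x = 4 + 12·t and substitute into x ≡ 2 (mod 10): 12·t ≡ 2 − 4 = -2 (mod 10).
    Divide the congruence (and modulus) by g = 2: 6·t ≡ -1 (mod 5).
    Reduce coefficients mod 5: 1·t ≡ 4 (mod 5).
    So t ≡ 4 (mod 5).
    Then x = 4 + 12·4 = 52, valid modulo lcm(12, 10) = 60: x ≡ 52 (mod 60).
  Combine with x ≡ 7 (mod 15): gcd(60, 15) = 15; 7 - 52 = -45, which IS divisible by 15, so compatible.
    Write x = 52 + 60·t and substitute into x ≡ 7 (mod 15): 60·t ≡ 7 − 52 = -45 (mod 15).
    Divide the congruence (and modulus) by g = 15: 4·t ≡ -3 (mod 1).
    Modulo 1 every t works; take t = 0.
    Then x = 52 + 60·0 = 52, valid modulo lcm(60, 15) = 60: x ≡ 52 (mod 60).
Verify: 52 mod 12 = 4, 52 mod 10 = 2, 52 mod 15 = 7.

x ≡ 52 (mod 60).


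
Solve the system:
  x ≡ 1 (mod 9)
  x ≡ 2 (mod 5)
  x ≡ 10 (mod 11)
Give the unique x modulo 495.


Moduli 9, 5, 11 are pairwise coprime; by CRT there is a unique solution modulo M = 9 · 5 · 11 = 495.
Solve pairwise, accumulating the modulus:
  Start with x ≡ 1 (mod 9).
  Combine with x ≡ 2 (mod 5): since gcd(9, 5) = 1, we get a unique residue mod 45.
    Write x = 1 + 9·t and substitute into x ≡ 2 (mod 5): 9·t ≡ 2 − 1 = 1 (mod 5).
    Reduce coefficients mod 5: 4·t ≡ 1 (mod 5).
    The inverse of 4 mod 5 is 4 (since 4·4 = 16 = 3·5 + 1), so t ≡ 4·1 = 4 ≡ 4 (mod 5).
    Then x = 1 + 9·4 = 37, valid modulo lcm(9, 5) = 45: x ≡ 37 (mod 45).
  Combine with x ≡ 10 (mod 11): since gcd(45, 11) = 1, we get a unique residue mod 495.
    Write x = 37 + 45·t and substitute into x ≡ 10 (mod 11): 45·t ≡ 10 − 37 = -27 (mod 11).
    Reduce coefficients mod 11: 1·t ≡ 6 (mod 11).
    So t ≡ 6 (mod 11).
    Then x = 37 + 45·6 = 307, valid modulo lcm(45, 11) = 495: x ≡ 307 (mod 495).
Verify: 307 mod 9 = 1 ✓, 307 mod 5 = 2 ✓, 307 mod 11 = 10 ✓.

x ≡ 307 (mod 495).


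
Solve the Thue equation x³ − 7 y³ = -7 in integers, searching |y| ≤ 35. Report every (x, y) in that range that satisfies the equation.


The equation is x³ - 7y³ = -7. For fixed y, x³ = 7·y³ − 7, so a solution requires the RHS to be a perfect cube.
Strategy: iterate y from -35 to 35, compute RHS = 7·y³ − 7, and check whether it is a (positive or negative) perfect cube.
Check small values of y:
  y = 0: RHS = -7 is not a perfect cube.
  y = 1: RHS = 0 = (0)³ ⇒ x = 0 works.
  y = -1: RHS = -14 is not a perfect cube.
  y = 2: RHS = 49 is not a perfect cube.
  y = -2: RHS = -63 is not a perfect cube.
  y = 3: RHS = 182 is not a perfect cube.
  y = -3: RHS = -196 is not a perfect cube.
Continuing the search up to |y| = 35 finds no further solutions beyond those listed.
Collected solutions: (0, 1).

Solutions (with |y| ≤ 35): (0, 1).


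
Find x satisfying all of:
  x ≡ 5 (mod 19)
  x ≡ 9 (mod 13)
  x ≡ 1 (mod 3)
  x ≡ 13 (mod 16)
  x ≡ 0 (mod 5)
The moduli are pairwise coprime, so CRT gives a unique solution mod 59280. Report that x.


Product of moduli M = 19 · 13 · 3 · 16 · 5 = 59280.
Merge one congruence at a time:
  Start: x ≡ 5 (mod 19).
  Combine with x ≡ 9 (mod 13); new modulus lcm = 247.
    Write x = 5 + 19·t and substitute into x ≡ 9 (mod 13): 19·t ≡ 9 − 5 = 4 (mod 13).
    Reduce coefficients mod 13: 6·t ≡ 4 (mod 13).
    The inverse of 6 mod 13 is 11 (since 6·11 = 66 = 5·13 + 1), so t ≡ 11·4 = 44 ≡ 5 (mod 13).
    Then x = 5 + 19·5 = 100, valid modulo lcm(19, 13) = 247: x ≡ 100 (mod 247).
  Combine with x ≡ 1 (mod 3); new modulus lcm = 741.
    Write x = 100 + 247·t and substitute into x ≡ 1 (mod 3): 247·t ≡ 1 − 100 = -99 (mod 3).
    Reduce coefficients mod 3: 1·t ≡ 0 (mod 3).
    So t ≡ 0 (mod 3).
    Then x = 100 + 247·0 = 100, valid modulo lcm(247, 3) = 741: x ≡ 100 (mod 741).
  Combine with x ≡ 13 (mod 16); new modulus lcm = 11856.
    Write x = 100 + 741·t and substitute into x ≡ 13 (mod 16): 741·t ≡ 13 − 100 = -87 (mod 16).
    Reduce coefficients mod 16: 5·t ≡ 9 (mod 16).
    The inverse of 5 mod 16 is 13 (since 5·13 = 65 = 4·16 + 1), so t ≡ 13·9 = 117 ≡ 5 (mod 16).
    Then x = 100 + 741·5 = 3805, valid modulo lcm(741, 16) = 11856: x ≡ 3805 (mod 11856).
  Combine with x ≡ 0 (mod 5); new modulus lcm = 59280.
    Write x = 3805 + 11856·t and substitute into x ≡ 0 (mod 5): 11856·t ≡ 0 − 3805 = -3805 (mod 5).
    Reduce coefficients mod 5: 1·t ≡ 0 (mod 5).
    So t ≡ 0 (mod 5).
    Then x = 3805 + 11856·0 = 3805, valid modulo lcm(11856, 5) = 59280: x ≡ 3805 (mod 59280).
Verify against each original: 3805 mod 19 = 5, 3805 mod 13 = 9, 3805 mod 3 = 1, 3805 mod 16 = 13, 3805 mod 5 = 0.

x ≡ 3805 (mod 59280).


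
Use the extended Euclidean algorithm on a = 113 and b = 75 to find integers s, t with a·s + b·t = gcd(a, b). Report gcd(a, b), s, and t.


Euclidean algorithm on (113, 75) — divide until remainder is 0:
  113 = 1 · 75 + 38
  75 = 1 · 38 + 37
  38 = 1 · 37 + 1
  37 = 37 · 1 + 0
gcd(113, 75) = 1.
Track Bezout coefficients alongside the remainders: start with r₀ = 113 = a·1 + b·0 (s = 1, t = 0) and r₁ = 75 = a·0 + b·1 (s = 0, t = 1); each new remainder r_{k+1} = r_{k-1} − q_k·r_k inherits s_{k+1} = s_{k-1} − q_k·s_k, t_{k+1} = t_{k-1} − q_k·t_k, so r_k = a·s_k + b·t_k at every step:
  q = 1: r = 38, s = 1 − 1·0 = 1, t = 0 − 1·1 = -1  (check: 113·1 + 75·(-1) = 38)
  q = 1: r = 37, s = 0 − 1·1 = -1, t = 1 − 1·(-1) = 2  (check: 113·(-1) + 75·2 = 37)
  q = 1: r = 1, s = 1 − 1·(-1) = 2, t = -1 − 1·2 = -3  (check: 113·2 + 75·(-3) = 1)
The row with r = 1 (the gcd) gives the Bezout coefficients s = 2, t = -3.
Result: 113 · (2) + 75 · (-3) = 1.

gcd(113, 75) = 1; s = 2, t = -3 (check: 113·2 + 75·(-3) = 1).


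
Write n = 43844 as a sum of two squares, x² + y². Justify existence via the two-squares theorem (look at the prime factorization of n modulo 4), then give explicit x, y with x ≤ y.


Step 1: Factor n = 43844 = 2^2 · 97 · 113.
Step 2: Check the mod-4 condition on each prime factor: 2 = 2 (special); 97 ≡ 1 (mod 4), exponent 1; 113 ≡ 1 (mod 4), exponent 1.
All primes ≡ 3 (mod 4) appear to even exponent (or don't appear), so by the two-squares theorem n IS expressible as a sum of two squares.
Step 3: Build a representation. Group n = k² · m with k = 2 and m = 97 · 113 = 10961 (a product of primes ≡ 1 (mod 4)); a representation of m scales to one of n via (k·x)² + (k·y)² = k²(x² + y²). Each prime p ≡ 1 (mod 4) is itself a sum of two squares; find a² by testing p − a² for a perfect square:
  97: 97 − 1² = 96, 97 − 2² = 93, 97 − 3² = 88, 97 − 4² = 81 = 9² ⇒ 97 = 4² + 9².
  113: 113 − 1² = 112, 113 − 2² = 109, 113 − 3² = 104, 113 − 4² = 97, 113 − 5² = 88, 113 − 6² = 77, 113 − 7² = 64 = 8² ⇒ 113 = 7² + 8².
  Combine using the Brahmagupta–Fibonacci identity (a² + b²)(c² + d²) = (ac − bd)² + (ad + bc)² = (ac + bd)² + (ad − bc)²:
  97 · 113 = 10961: from (4² + 9²)(7² + 8²), take (4·7 − 9·8, 4·8 + 9·7) = (28 − 72, 32 + 63) = (-44, 95); dropping signs (only squares matter) gives (44, 95); check 44² + 95² = 1936 + 9025 = 10961 ✓.
  Scale by k = 2: (2·44, 2·95) = (88, 190).
Step 4: Order so x ≤ y and verify: 88² + 190² = 7744 + 36100 = 43844 = n. ✓

n = 43844 = 88² + 190² (one valid representation with x ≤ y).


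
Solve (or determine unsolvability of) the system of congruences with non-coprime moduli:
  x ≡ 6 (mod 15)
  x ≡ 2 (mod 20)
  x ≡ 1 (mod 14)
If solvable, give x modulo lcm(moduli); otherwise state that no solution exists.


Moduli 15, 20, 14 are not pairwise coprime, so CRT works modulo lcm(m_i) when all pairwise compatibility conditions hold.
Pairwise compatibility: gcd(m_i, m_j) must divide a_i - a_j for every pair.
Merge one congruence at a time:
  Start: x ≡ 6 (mod 15).
  Combine with x ≡ 2 (mod 20): gcd(15, 20) = 5, and 2 - 6 = -4 is NOT divisible by 5.
    ⇒ system is inconsistent (no integer solution).

No solution (the system is inconsistent).


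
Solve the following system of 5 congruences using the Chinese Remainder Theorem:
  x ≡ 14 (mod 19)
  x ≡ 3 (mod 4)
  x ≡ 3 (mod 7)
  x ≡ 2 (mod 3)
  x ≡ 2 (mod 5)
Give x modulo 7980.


Product of moduli M = 19 · 4 · 7 · 3 · 5 = 7980.
Merge one congruence at a time:
  Start: x ≡ 14 (mod 19).
  Combine with x ≡ 3 (mod 4); new modulus lcm = 76.
    Write x = 14 + 19·t and substitute into x ≡ 3 (mod 4): 19·t ≡ 3 − 14 = -11 (mod 4).
    Reduce coefficients mod 4: 3·t ≡ 1 (mod 4).
    The inverse of 3 mod 4 is 3 (since 3·3 = 9 = 2·4 + 1), so t ≡ 3·1 = 3 ≡ 3 (mod 4).
    Then x = 14 + 19·3 = 71, valid modulo lcm(19, 4) = 76: x ≡ 71 (mod 76).
  Combine with x ≡ 3 (mod 7); new modulus lcm = 532.
    Write x = 71 + 76·t and substitute into x ≡ 3 (mod 7): 76·t ≡ 3 − 71 = -68 (mod 7).
    Reduce coefficients mod 7: 6·t ≡ 2 (mod 7).
    The inverse of 6 mod 7 is 6 (since 6·6 = 36 = 5·7 + 1), so t ≡ 6·2 = 12 ≡ 5 (mod 7).
    Then x = 71 + 76·5 = 451, valid modulo lcm(76, 7) = 532: x ≡ 451 (mod 532).
  Combine with x ≡ 2 (mod 3); new modulus lcm = 1596.
    Write x = 451 + 532·t and substitute into x ≡ 2 (mod 3): 532·t ≡ 2 − 451 = -449 (mod 3).
    Reduce coefficients mod 3: 1·t ≡ 1 (mod 3).
    So t ≡ 1 (mod 3).
    Then x = 451 + 532·1 = 983, valid modulo lcm(532, 3) = 1596: x ≡ 983 (mod 1596).
  Combine with x ≡ 2 (mod 5); new modulus lcm = 7980.
    Write x = 983 + 1596·t and substitute into x ≡ 2 (mod 5): 1596·t ≡ 2 − 983 = -981 (mod 5).
    Reduce coefficients mod 5: 1·t ≡ 4 (mod 5).
    So t ≡ 4 (mod 5).
    Then x = 983 + 1596·4 = 7367, valid modulo lcm(1596, 5) = 7980: x ≡ 7367 (mod 7980).
Verify against each original: 7367 mod 19 = 14, 7367 mod 4 = 3, 7367 mod 7 = 3, 7367 mod 3 = 2, 7367 mod 5 = 2.

x ≡ 7367 (mod 7980).


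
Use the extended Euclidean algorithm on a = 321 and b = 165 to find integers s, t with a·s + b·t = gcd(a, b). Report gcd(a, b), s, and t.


Euclidean algorithm on (321, 165) — divide until remainder is 0:
  321 = 1 · 165 + 156
  165 = 1 · 156 + 9
  156 = 17 · 9 + 3
  9 = 3 · 3 + 0
gcd(321, 165) = 3.
Track Bezout coefficients alongside the remainders: start with r₀ = 321 = a·1 + b·0 (s = 1, t = 0) and r₁ = 165 = a·0 + b·1 (s = 0, t = 1); each new remainder r_{k+1} = r_{k-1} − q_k·r_k inherits s_{k+1} = s_{k-1} − q_k·s_k, t_{k+1} = t_{k-1} − q_k·t_k, so r_k = a·s_k + b·t_k at every step:
  q = 1: r = 156, s = 1 − 1·0 = 1, t = 0 − 1·1 = -1  (check: 321·1 + 165·(-1) = 156)
  q = 1: r = 9, s = 0 − 1·1 = -1, t = 1 − 1·(-1) = 2  (check: 321·(-1) + 165·2 = 9)
  q = 17: r = 3, s = 1 − 17·(-1) = 18, t = -1 − 17·2 = -35  (check: 321·18 + 165·(-35) = 3)
The row with r = 3 (the gcd) gives the Bezout coefficients s = 18, t = -35.
Result: 321 · (18) + 165 · (-35) = 3.

gcd(321, 165) = 3; s = 18, t = -35 (check: 321·18 + 165·(-35) = 3).


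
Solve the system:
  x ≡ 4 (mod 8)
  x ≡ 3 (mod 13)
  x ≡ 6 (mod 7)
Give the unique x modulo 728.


Moduli 8, 13, 7 are pairwise coprime; by CRT there is a unique solution modulo M = 8 · 13 · 7 = 728.
Solve pairwise, accumulating the modulus:
  Start with x ≡ 4 (mod 8).
  Combine with x ≡ 3 (mod 13): since gcd(8, 13) = 1, we get a unique residue mod 104.
    Write x = 4 + 8·t and substitute into x ≡ 3 (mod 13): 8·t ≡ 3 − 4 = -1 (mod 13).
    Reduce coefficients mod 13: 8·t ≡ 12 (mod 13).
    The inverse of 8 mod 13 is 5 (since 8·5 = 40 = 3·13 + 1), so t ≡ 5·12 = 60 ≡ 8 (mod 13).
    Then x = 4 + 8·8 = 68, valid modulo lcm(8, 13) = 104: x ≡ 68 (mod 104).
  Combine with x ≡ 6 (mod 7): since gcd(104, 7) = 1, we get a unique residue mod 728.
    Write x = 68 + 104·t and substitute into x ≡ 6 (mod 7): 104·t ≡ 6 − 68 = -62 (mod 7).
    Reduce coefficients mod 7: 6·t ≡ 1 (mod 7).
    The inverse of 6 mod 7 is 6 (since 6·6 = 36 = 5·7 + 1), so t ≡ 6·1 = 6 ≡ 6 (mod 7).
    Then x = 68 + 104·6 = 692, valid modulo lcm(104, 7) = 728: x ≡ 692 (mod 728).
Verify: 692 mod 8 = 4 ✓, 692 mod 13 = 3 ✓, 692 mod 7 = 6 ✓.

x ≡ 692 (mod 728).


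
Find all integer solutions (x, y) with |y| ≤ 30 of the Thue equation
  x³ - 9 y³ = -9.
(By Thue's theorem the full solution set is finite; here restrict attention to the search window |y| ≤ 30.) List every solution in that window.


The equation is x³ - 9y³ = -9. For fixed y, x³ = 9·y³ − 9, so a solution requires the RHS to be a perfect cube.
Strategy: iterate y from -30 to 30, compute RHS = 9·y³ − 9, and check whether it is a (positive or negative) perfect cube.
Check small values of y:
  y = 0: RHS = -9 is not a perfect cube.
  y = 1: RHS = 0 = (0)³ ⇒ x = 0 works.
  y = -1: RHS = -18 is not a perfect cube.
  y = 2: RHS = 63 is not a perfect cube.
  y = -2: RHS = -81 is not a perfect cube.
  y = 3: RHS = 234 is not a perfect cube.
  y = -3: RHS = -252 is not a perfect cube.
Continuing the search up to |y| = 30 finds no further solutions beyond those listed.
Collected solutions: (0, 1).

Solutions (with |y| ≤ 30): (0, 1).


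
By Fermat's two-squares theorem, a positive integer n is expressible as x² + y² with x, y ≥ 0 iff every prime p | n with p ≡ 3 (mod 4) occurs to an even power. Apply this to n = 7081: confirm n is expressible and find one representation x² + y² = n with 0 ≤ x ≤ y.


Step 1: Factor n = 7081 = 73 · 97.
Step 2: Check the mod-4 condition on each prime factor: 73 ≡ 1 (mod 4), exponent 1; 97 ≡ 1 (mod 4), exponent 1.
All primes ≡ 3 (mod 4) appear to even exponent (or don't appear), so by the two-squares theorem n IS expressible as a sum of two squares.
Step 3: Build a representation. Here n = 73 · 97 is a product of primes ≡ 1 (mod 4). Each prime p ≡ 1 (mod 4) is itself a sum of two squares; find a² by testing p − a² for a perfect square:
  73: 73 − 1² = 72, 73 − 2² = 69, 73 − 3² = 64 = 8² ⇒ 73 = 3² + 8².
  97: 97 − 1² = 96, 97 − 2² = 93, 97 − 3² = 88, 97 − 4² = 81 = 9² ⇒ 97 = 4² + 9².
  Combine using the Brahmagupta–Fibonacci identity (a² + b²)(c² + d²) = (ac − bd)² + (ad + bc)² = (ac + bd)² + (ad − bc)²:
  73 · 97 = 7081: from (3² + 8²)(4² + 9²), take (3·4 − 8·9, 3·9 + 8·4) = (12 − 72, 27 + 32) = (-60, 59); dropping signs (only squares matter) gives (60, 59); check 60² + 59² = 3600 + 3481 = 7081 ✓.
Step 4: Order so x ≤ y and verify: 59² + 60² = 3481 + 3600 = 7081 = n. ✓

n = 7081 = 59² + 60² (one valid representation with x ≤ y).


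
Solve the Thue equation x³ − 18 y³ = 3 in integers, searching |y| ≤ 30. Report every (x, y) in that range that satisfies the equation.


The equation is x³ - 18y³ = 3. For fixed y, x³ = 18·y³ + 3, so a solution requires the RHS to be a perfect cube.
Strategy: iterate y from -30 to 30, compute RHS = 18·y³ + 3, and check whether it is a (positive or negative) perfect cube.
Check small values of y:
  y = 0: RHS = 3 is not a perfect cube.
  y = 1: RHS = 21 is not a perfect cube.
  y = -1: RHS = -15 is not a perfect cube.
  y = 2: RHS = 147 is not a perfect cube.
  y = -2: RHS = -141 is not a perfect cube.
  y = 3: RHS = 489 is not a perfect cube.
  y = -3: RHS = -483 is not a perfect cube.
Continuing the search up to |y| = 30 finds no solutions either.
No (x, y) in the scanned range satisfies the equation.

No integer solutions with |y| ≤ 30.


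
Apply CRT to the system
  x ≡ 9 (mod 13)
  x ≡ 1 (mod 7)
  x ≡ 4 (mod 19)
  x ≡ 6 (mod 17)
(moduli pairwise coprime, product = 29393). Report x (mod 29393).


Product of moduli M = 13 · 7 · 19 · 17 = 29393.
Merge one congruence at a time:
  Start: x ≡ 9 (mod 13).
  Combine with x ≡ 1 (mod 7); new modulus lcm = 91.
    Write x = 9 + 13·t and substitute into x ≡ 1 (mod 7): 13·t ≡ 1 − 9 = -8 (mod 7).
    Reduce coefficients mod 7: 6·t ≡ 6 (mod 7).
    The inverse of 6 mod 7 is 6 (since 6·6 = 36 = 5·7 + 1), so t ≡ 6·6 = 36 ≡ 1 (mod 7).
    Then x = 9 + 13·1 = 22, valid modulo lcm(13, 7) = 91: x ≡ 22 (mod 91).
  Combine with x ≡ 4 (mod 19); new modulus lcm = 1729.
    Write x = 22 + 91·t and substitute into x ≡ 4 (mod 19): 91·t ≡ 4 − 22 = -18 (mod 19).
    Reduce coefficients mod 19: 15·t ≡ 1 (mod 19).
    The inverse of 15 mod 19 is 14 (since 15·14 = 210 = 11·19 + 1), so t ≡ 14·1 = 14 ≡ 14 (mod 19).
    Then x = 22 + 91·14 = 1296, valid modulo lcm(91, 19) = 1729: x ≡ 1296 (mod 1729).
  Combine with x ≡ 6 (mod 17); new modulus lcm = 29393.
    Write x = 1296 + 1729·t and substitute into x ≡ 6 (mod 17): 1729·t ≡ 6 − 1296 = -1290 (mod 17).
    Reduce coefficients mod 17: 12·t ≡ 2 (mod 17).
    The inverse of 12 mod 17 is 10 (since 12·10 = 120 = 7·17 + 1), so t ≡ 10·2 = 20 ≡ 3 (mod 17).
    Then x = 1296 + 1729·3 = 6483, valid modulo lcm(1729, 17) = 29393: x ≡ 6483 (mod 29393).
Verify against each original: 6483 mod 13 = 9, 6483 mod 7 = 1, 6483 mod 19 = 4, 6483 mod 17 = 6.

x ≡ 6483 (mod 29393).


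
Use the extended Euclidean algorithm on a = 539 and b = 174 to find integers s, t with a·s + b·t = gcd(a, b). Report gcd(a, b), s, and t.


Euclidean algorithm on (539, 174) — divide until remainder is 0:
  539 = 3 · 174 + 17
  174 = 10 · 17 + 4
  17 = 4 · 4 + 1
  4 = 4 · 1 + 0
gcd(539, 174) = 1.
Track Bezout coefficients alongside the remainders: start with r₀ = 539 = a·1 + b·0 (s = 1, t = 0) and r₁ = 174 = a·0 + b·1 (s = 0, t = 1); each new remainder r_{k+1} = r_{k-1} − q_k·r_k inherits s_{k+1} = s_{k-1} − q_k·s_k, t_{k+1} = t_{k-1} − q_k·t_k, so r_k = a·s_k + b·t_k at every step:
  q = 3: r = 17, s = 1 − 3·0 = 1, t = 0 − 3·1 = -3  (check: 539·1 + 174·(-3) = 17)
  q = 10: r = 4, s = 0 − 10·1 = -10, t = 1 − 10·(-3) = 31  (check: 539·(-10) + 174·31 = 4)
  q = 4: r = 1, s = 1 − 4·(-10) = 41, t = -3 − 4·31 = -127  (check: 539·41 + 174·(-127) = 1)
The row with r = 1 (the gcd) gives the Bezout coefficients s = 41, t = -127.
Result: 539 · (41) + 174 · (-127) = 1.

gcd(539, 174) = 1; s = 41, t = -127 (check: 539·41 + 174·(-127) = 1).


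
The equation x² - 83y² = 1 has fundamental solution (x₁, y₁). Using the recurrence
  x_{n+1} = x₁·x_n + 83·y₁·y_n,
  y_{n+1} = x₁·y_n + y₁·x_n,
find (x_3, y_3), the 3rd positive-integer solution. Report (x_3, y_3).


Step 1: Find the fundamental solution (x₁, y₁) of x² - 83y² = 1.
  Expand √83 as a continued fraction. a₀ = ⌊√83⌋ = 9; iterate m_{k+1} = d_k·a_k − m_k, d_{k+1} = (83 − m_{k+1}²)/d_k, a_{k+1} = ⌊(a₀ + m_{k+1})/d_{k+1}⌋ (starting m₀ = 0, d₀ = 1), with convergents p_k = a_k·p_{k-1} + p_{k-2}, q_k = a_k·q_{k-1} + q_{k-2} (p₋₁ = 1, q₋₁ = 0):
  k = 0: a₀ = 9; p₀/q₀ = 9/1; p₀² − 83·q₀² = 81 − 83 = -2.
  k = 1: m = 9, d = 2, a = ⌊(9 + 9)/2⌋ = 9; p/q = (9·9 + 1)/(9·1 + 0) = 82/9; p² − 83·q² = 6724 − 6723 = 1.
  The first convergent with p² − 83·q² = 1 gives the fundamental solution (x₁, y₁) = (82, 9).
Step 2: Apply the recurrence (x_{n+1}, y_{n+1}) = (x₁x_n + 83y₁y_n, x₁y_n + y₁x_n) repeatedly.
  From (x_1, y_1) = (82, 9): x_2 = 82·82 + 83·9·9 = 13447; y_2 = 82·9 + 9·82 = 1476.
  From (x_2, y_2) = (13447, 1476): x_3 = 82·13447 + 83·9·1476 = 2205226; y_3 = 82·1476 + 9·13447 = 242055.
Step 3: Verify x_3² - 83·y_3² = 4863021711076 - 4863021711075 = 1 (should be 1). ✓

(x_1, y_1) = (82, 9); (x_3, y_3) = (2205226, 242055).


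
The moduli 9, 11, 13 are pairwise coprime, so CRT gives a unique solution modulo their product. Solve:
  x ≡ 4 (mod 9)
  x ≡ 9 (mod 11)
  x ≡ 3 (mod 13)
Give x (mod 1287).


Moduli 9, 11, 13 are pairwise coprime; by CRT there is a unique solution modulo M = 9 · 11 · 13 = 1287.
Solve pairwise, accumulating the modulus:
  Start with x ≡ 4 (mod 9).
  Combine with x ≡ 9 (mod 11): since gcd(9, 11) = 1, we get a unique residue mod 99.
    Write x = 4 + 9·t and substitute into x ≡ 9 (mod 11): 9·t ≡ 9 − 4 = 5 (mod 11).
    The inverse of 9 mod 11 is 5 (since 9·5 = 45 = 4·11 + 1), so t ≡ 5·5 = 25 ≡ 3 (mod 11).
    Then x = 4 + 9·3 = 31, valid modulo lcm(9, 11) = 99: x ≡ 31 (mod 99).
  Combine with x ≡ 3 (mod 13): since gcd(99, 13) = 1, we get a unique residue mod 1287.
    Write x = 31 + 99·t and substitute into x ≡ 3 (mod 13): 99·t ≡ 3 − 31 = -28 (mod 13).
    Reduce coefficients mod 13: 8·t ≡ 11 (mod 13).
    The inverse of 8 mod 13 is 5 (since 8·5 = 40 = 3·13 + 1), so t ≡ 5·11 = 55 ≡ 3 (mod 13).
    Then x = 31 + 99·3 = 328, valid modulo lcm(99, 13) = 1287: x ≡ 328 (mod 1287).
Verify: 328 mod 9 = 4 ✓, 328 mod 11 = 9 ✓, 328 mod 13 = 3 ✓.

x ≡ 328 (mod 1287).


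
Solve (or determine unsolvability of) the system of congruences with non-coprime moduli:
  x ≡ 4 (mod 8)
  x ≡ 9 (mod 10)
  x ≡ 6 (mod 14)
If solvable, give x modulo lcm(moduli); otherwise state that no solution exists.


Moduli 8, 10, 14 are not pairwise coprime, so CRT works modulo lcm(m_i) when all pairwise compatibility conditions hold.
Pairwise compatibility: gcd(m_i, m_j) must divide a_i - a_j for every pair.
Merge one congruence at a time:
  Start: x ≡ 4 (mod 8).
  Combine with x ≡ 9 (mod 10): gcd(8, 10) = 2, and 9 - 4 = 5 is NOT divisible by 2.
    ⇒ system is inconsistent (no integer solution).

No solution (the system is inconsistent).


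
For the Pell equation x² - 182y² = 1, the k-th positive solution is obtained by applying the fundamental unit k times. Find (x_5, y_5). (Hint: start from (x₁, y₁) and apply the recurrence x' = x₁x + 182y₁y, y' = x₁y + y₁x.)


Step 1: Find the fundamental solution (x₁, y₁) of x² - 182y² = 1.
  Expand √182 as a continued fraction. a₀ = ⌊√182⌋ = 13; iterate m_{k+1} = d_k·a_k − m_k, d_{k+1} = (182 − m_{k+1}²)/d_k, a_{k+1} = ⌊(a₀ + m_{k+1})/d_{k+1}⌋ (starting m₀ = 0, d₀ = 1), with convergents p_k = a_k·p_{k-1} + p_{k-2}, q_k = a_k·q_{k-1} + q_{k-2} (p₋₁ = 1, q₋₁ = 0):
  k = 0: a₀ = 13; p₀/q₀ = 13/1; p₀² − 182·q₀² = 169 − 182 = -13.
  k = 1: m = 13, d = 13, a = ⌊(13 + 13)/13⌋ = 2; p/q = (2·13 + 1)/(2·1 + 0) = 27/2; p² − 182·q² = 729 − 728 = 1.
  The first convergent with p² − 182·q² = 1 gives the fundamental solution (x₁, y₁) = (27, 2).
Step 2: Apply the recurrence (x_{n+1}, y_{n+1}) = (x₁x_n + 182y₁y_n, x₁y_n + y₁x_n) repeatedly.
  From (x_1, y_1) = (27, 2): x_2 = 27·27 + 182·2·2 = 1457; y_2 = 27·2 + 2·27 = 108.
  From (x_2, y_2) = (1457, 108): x_3 = 27·1457 + 182·2·108 = 78651; y_3 = 27·108 + 2·1457 = 5830.
  From (x_3, y_3) = (78651, 5830): x_4 = 27·78651 + 182·2·5830 = 4245697; y_4 = 27·5830 + 2·78651 = 314712.
  From (x_4, y_4) = (4245697, 314712): x_5 = 27·4245697 + 182·2·314712 = 229188987; y_5 = 27·314712 + 2·4245697 = 16988618.
Step 3: Verify x_5² - 182·y_5² = 52527591762086169 - 52527591762086168 = 1 (should be 1). ✓

(x_1, y_1) = (27, 2); (x_5, y_5) = (229188987, 16988618).


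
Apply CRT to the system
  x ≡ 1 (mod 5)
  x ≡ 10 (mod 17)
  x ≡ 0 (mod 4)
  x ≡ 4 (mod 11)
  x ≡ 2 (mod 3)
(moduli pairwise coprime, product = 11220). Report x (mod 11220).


Product of moduli M = 5 · 17 · 4 · 11 · 3 = 11220.
Merge one congruence at a time:
  Start: x ≡ 1 (mod 5).
  Combine with x ≡ 10 (mod 17); new modulus lcm = 85.
    Write x = 1 + 5·t and substitute into x ≡ 10 (mod 17): 5·t ≡ 10 − 1 = 9 (mod 17).
    The inverse of 5 mod 17 is 7 (since 5·7 = 35 = 2·17 + 1), so t ≡ 7·9 = 63 ≡ 12 (mod 17).
    Then x = 1 + 5·12 = 61, valid modulo lcm(5, 17) = 85: x ≡ 61 (mod 85).
  Combine with x ≡ 0 (mod 4); new modulus lcm = 340.
    Write x = 61 + 85·t and substitute into x ≡ 0 (mod 4): 85·t ≡ 0 − 61 = -61 (mod 4).
    Reduce coefficients mod 4: 1·t ≡ 3 (mod 4).
    So t ≡ 3 (mod 4).
    Then x = 61 + 85·3 = 316, valid modulo lcm(85, 4) = 340: x ≡ 316 (mod 340).
  Combine with x ≡ 4 (mod 11); new modulus lcm = 3740.
    Write x = 316 + 340·t and substitute into x ≡ 4 (mod 11): 340·t ≡ 4 − 316 = -312 (mod 11).
    Reduce coefficients mod 11: 10·t ≡ 7 (mod 11).
    The inverse of 10 mod 11 is 10 (since 10·10 = 100 = 9·11 + 1), so t ≡ 10·7 = 70 ≡ 4 (mod 11).
    Then x = 316 + 340·4 = 1676, valid modulo lcm(340, 11) = 3740: x ≡ 1676 (mod 3740).
  Combine with x ≡ 2 (mod 3); new modulus lcm = 11220.
    Write x = 1676 + 3740·t and substitute into x ≡ 2 (mod 3): 3740·t ≡ 2 − 1676 = -1674 (mod 3).
    Reduce coefficients mod 3: 2·t ≡ 0 (mod 3).
    The inverse of 2 mod 3 is 2 (since 2·2 = 4 = 1·3 + 1), so t ≡ 2·0 = 0 ≡ 0 (mod 3).
    Then x = 1676 + 3740·0 = 1676, valid modulo lcm(3740, 3) = 11220: x ≡ 1676 (mod 11220).
Verify against each original: 1676 mod 5 = 1, 1676 mod 17 = 10, 1676 mod 4 = 0, 1676 mod 11 = 4, 1676 mod 3 = 2.

x ≡ 1676 (mod 11220).


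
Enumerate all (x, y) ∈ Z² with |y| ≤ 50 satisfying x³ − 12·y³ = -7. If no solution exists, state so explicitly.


The equation is x³ - 12y³ = -7. For fixed y, x³ = 12·y³ − 7, so a solution requires the RHS to be a perfect cube.
Strategy: iterate y from -50 to 50, compute RHS = 12·y³ − 7, and check whether it is a (positive or negative) perfect cube.
Check small values of y:
  y = 0: RHS = -7 is not a perfect cube.
  y = 1: RHS = 5 is not a perfect cube.
  y = -1: RHS = -19 is not a perfect cube.
  y = 2: RHS = 89 is not a perfect cube.
  y = -2: RHS = -103 is not a perfect cube.
  y = 3: RHS = 317 is not a perfect cube.
  y = -3: RHS = -331 is not a perfect cube.
Continuing the search up to |y| = 50 finds no solutions either.
No (x, y) in the scanned range satisfies the equation.

No integer solutions with |y| ≤ 50.


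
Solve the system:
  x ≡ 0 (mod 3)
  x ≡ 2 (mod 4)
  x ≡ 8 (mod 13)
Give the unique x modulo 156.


Moduli 3, 4, 13 are pairwise coprime; by CRT there is a unique solution modulo M = 3 · 4 · 13 = 156.
Solve pairwise, accumulating the modulus:
  Start with x ≡ 0 (mod 3).
  Combine with x ≡ 2 (mod 4): since gcd(3, 4) = 1, we get a unique residue mod 12.
    Write x = 0 + 3·t and substitute into x ≡ 2 (mod 4): 3·t ≡ 2 − 0 = 2 (mod 4).
    The inverse of 3 mod 4 is 3 (since 3·3 = 9 = 2·4 + 1), so t ≡ 3·2 = 6 ≡ 2 (mod 4).
    Then x = 0 + 3·2 = 6, valid modulo lcm(3, 4) = 12: x ≡ 6 (mod 12).
  Combine with x ≡ 8 (mod 13): since gcd(12, 13) = 1, we get a unique residue mod 156.
    Write x = 6 + 12·t and substitute into x ≡ 8 (mod 13): 12·t ≡ 8 − 6 = 2 (mod 13).
    The inverse of 12 mod 13 is 12 (since 12·12 = 144 = 11·13 + 1), so t ≡ 12·2 = 24 ≡ 11 (mod 13).
    Then x = 6 + 12·11 = 138, valid modulo lcm(12, 13) = 156: x ≡ 138 (mod 156).
Verify: 138 mod 3 = 0 ✓, 138 mod 4 = 2 ✓, 138 mod 13 = 8 ✓.

x ≡ 138 (mod 156).
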